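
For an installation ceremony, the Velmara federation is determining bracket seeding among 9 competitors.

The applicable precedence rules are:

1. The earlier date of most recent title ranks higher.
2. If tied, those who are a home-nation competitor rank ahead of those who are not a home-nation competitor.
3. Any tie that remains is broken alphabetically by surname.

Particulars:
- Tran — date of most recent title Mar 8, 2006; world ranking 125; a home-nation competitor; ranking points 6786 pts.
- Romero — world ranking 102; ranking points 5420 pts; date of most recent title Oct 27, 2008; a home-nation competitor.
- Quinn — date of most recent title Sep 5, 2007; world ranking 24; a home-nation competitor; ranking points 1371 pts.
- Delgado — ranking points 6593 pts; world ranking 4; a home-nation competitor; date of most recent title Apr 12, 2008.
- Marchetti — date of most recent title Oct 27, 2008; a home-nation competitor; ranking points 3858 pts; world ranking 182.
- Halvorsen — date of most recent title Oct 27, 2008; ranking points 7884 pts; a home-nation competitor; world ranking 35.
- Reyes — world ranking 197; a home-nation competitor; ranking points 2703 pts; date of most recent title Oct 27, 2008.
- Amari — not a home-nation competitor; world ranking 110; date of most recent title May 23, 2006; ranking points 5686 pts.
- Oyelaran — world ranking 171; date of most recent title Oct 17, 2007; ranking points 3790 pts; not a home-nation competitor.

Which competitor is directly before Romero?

By date of most recent title (earlier first): Tran (Mar 8, 2006); then Amari (May 23, 2006); then Quinn (Sep 5, 2007); then Oyelaran (Oct 17, 2007); then Delgado (Apr 12, 2008); then Halvorsen, Marchetti, Reyes and Romero (each Oct 27, 2008).
Halvorsen, Marchetti, Reyes and Romero are each a home-nation competitor, so the next rule applies.
Among Halvorsen, Marchetti, Reyes and Romero, alphabetically by surname: Halvorsen before Marchetti before Reyes before Romero.
Order: Tran, Amari, Quinn, Oyelaran, Delgado, Halvorsen, Marchetti, Reyes, Romero.

Reyes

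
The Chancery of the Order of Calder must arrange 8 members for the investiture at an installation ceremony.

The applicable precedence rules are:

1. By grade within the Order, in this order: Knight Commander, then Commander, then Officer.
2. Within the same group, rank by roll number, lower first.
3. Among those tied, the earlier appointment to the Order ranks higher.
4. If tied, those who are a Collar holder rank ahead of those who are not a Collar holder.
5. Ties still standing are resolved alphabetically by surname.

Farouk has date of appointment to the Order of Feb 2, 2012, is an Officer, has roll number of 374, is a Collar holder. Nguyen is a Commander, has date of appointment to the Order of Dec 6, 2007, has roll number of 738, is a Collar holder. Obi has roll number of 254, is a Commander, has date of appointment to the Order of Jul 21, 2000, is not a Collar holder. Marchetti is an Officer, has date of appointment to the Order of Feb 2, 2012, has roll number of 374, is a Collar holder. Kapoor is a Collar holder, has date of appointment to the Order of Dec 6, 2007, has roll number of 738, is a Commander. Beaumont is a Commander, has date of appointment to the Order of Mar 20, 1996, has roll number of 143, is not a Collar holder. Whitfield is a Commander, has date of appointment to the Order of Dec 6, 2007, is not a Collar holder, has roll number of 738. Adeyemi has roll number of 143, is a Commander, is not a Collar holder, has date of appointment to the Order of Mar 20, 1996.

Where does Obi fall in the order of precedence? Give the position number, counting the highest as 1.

3

By grade within the Order: Adeyemi, Beaumont, Obi, Kapoor, Nguyen and Whitfield (Commander); then Farouk and Marchetti (Officer).
Among Adeyemi, Beaumont, Obi, Kapoor, Nguyen and Whitfield, by roll number (lower first): Adeyemi and Beaumont (143) before Obi (254) before Kapoor, Nguyen and Whitfield (738).
Adeyemi and Beaumont both have date of appointment to the Order Mar 20, 1996, so the next rule applies.
Adeyemi and Beaumont are each not a Collar holder, so the next rule applies.
Among Adeyemi and Beaumont, alphabetically by surname: Adeyemi before Beaumont.
Kapoor, Nguyen and Whitfield all have date of appointment to the Order Dec 6, 2007, so the next rule applies.
Among Kapoor, Nguyen and Whitfield, a Collar holder before not a Collar holder: Kapoor and Nguyen (a Collar holder) before Whitfield (not a Collar holder).
Among Kapoor and Nguyen, alphabetically by surname: Kapoor before Nguyen.
Farouk and Marchetti both have roll number 374, so the next rule applies.
Farouk and Marchetti both have date of appointment to the Order Feb 2, 2012, so the next rule applies.
Farouk and Marchetti are each a Collar holder, so the next rule applies.
Among Farouk and Marchetti, alphabetically by surname: Farouk before Marchetti.
Order: Adeyemi, Beaumont, Obi, Kapoor, Nguyen, Whitfield, Farouk, Marchetti. So position 3.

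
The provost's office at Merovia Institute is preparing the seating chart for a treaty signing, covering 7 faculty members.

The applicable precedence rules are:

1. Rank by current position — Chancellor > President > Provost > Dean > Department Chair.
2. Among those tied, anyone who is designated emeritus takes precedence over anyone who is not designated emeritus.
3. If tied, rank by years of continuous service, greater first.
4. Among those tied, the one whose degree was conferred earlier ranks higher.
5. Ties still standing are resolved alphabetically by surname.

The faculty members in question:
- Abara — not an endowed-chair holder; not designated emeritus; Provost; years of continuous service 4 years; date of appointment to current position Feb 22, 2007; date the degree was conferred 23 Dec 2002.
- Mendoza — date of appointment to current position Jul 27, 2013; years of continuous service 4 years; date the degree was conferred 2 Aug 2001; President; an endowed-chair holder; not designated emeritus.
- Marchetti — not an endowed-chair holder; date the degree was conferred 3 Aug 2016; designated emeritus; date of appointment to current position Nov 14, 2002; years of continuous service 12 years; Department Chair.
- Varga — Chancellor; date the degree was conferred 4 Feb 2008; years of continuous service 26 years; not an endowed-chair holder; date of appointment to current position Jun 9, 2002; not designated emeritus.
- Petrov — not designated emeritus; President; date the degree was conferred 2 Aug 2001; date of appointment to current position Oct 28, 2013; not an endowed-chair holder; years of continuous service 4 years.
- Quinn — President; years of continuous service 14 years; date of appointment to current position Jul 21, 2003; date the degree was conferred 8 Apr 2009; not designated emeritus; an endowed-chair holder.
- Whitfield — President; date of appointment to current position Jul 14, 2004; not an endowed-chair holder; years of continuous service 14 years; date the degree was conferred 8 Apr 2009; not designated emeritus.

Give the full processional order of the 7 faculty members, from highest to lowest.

Varga, Quinn, Whitfield, Mendoza, Petrov, Abara, Marchetti

By current position: Varga (Chancellor); then Quinn, Whitfield, Mendoza and Petrov (President); then Abara (Provost); then Marchetti (Department Chair).
Quinn, Whitfield, Mendoza and Petrov are each not designated emeritus, so the next rule applies.
Among Quinn, Whitfield, Mendoza and Petrov, by years of continuous service (higher first): Quinn and Whitfield (14 years) before Mendoza and Petrov (4 years).
Quinn and Whitfield both have date the degree was conferred 8 Apr 2009, so the next rule applies.
Among Quinn and Whitfield, alphabetically by surname: Quinn before Whitfield.
Mendoza and Petrov both have date the degree was conferred 2 Aug 2001, so the next rule applies.
Among Mendoza and Petrov, alphabetically by surname: Mendoza before Petrov.
Full order: Varga, Quinn, Whitfield, Mendoza, Petrov, Abara, Marchetti.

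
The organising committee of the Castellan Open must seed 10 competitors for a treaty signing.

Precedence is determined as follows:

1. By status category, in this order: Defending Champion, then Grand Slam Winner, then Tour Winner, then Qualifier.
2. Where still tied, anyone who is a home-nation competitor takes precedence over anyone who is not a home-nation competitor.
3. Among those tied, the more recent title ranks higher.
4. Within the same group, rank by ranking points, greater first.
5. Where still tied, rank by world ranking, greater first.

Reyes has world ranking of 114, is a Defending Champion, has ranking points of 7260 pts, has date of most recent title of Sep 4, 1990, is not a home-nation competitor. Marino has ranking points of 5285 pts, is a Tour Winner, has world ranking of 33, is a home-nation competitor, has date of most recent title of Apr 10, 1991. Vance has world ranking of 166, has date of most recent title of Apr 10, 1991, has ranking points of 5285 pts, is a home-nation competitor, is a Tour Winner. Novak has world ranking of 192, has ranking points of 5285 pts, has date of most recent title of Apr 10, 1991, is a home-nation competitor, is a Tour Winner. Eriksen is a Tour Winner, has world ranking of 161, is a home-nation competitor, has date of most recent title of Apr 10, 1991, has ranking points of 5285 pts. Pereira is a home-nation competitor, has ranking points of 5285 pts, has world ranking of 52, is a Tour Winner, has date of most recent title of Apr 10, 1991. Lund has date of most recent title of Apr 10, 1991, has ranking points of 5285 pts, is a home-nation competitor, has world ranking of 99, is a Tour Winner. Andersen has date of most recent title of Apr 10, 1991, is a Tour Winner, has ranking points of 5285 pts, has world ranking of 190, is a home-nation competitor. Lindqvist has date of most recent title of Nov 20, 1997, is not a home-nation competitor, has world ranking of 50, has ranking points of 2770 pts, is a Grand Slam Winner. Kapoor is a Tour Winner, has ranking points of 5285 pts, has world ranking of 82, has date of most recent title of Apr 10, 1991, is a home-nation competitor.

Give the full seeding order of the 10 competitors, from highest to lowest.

By status category: Reyes (Defending Champion); then Lindqvist (Grand Slam Winner); then Novak, Andersen, Vance, Eriksen, Lund, Kapoor, Pereira and Marino (Tour Winner).
Novak, Andersen, Vance, Eriksen, Lund, Kapoor, Pereira and Marino are each a home-nation competitor, so the next rule applies.
Novak, Andersen, Vance, Eriksen, Lund, Kapoor, Pereira and Marino all have date of most recent title Apr 10, 1991, so the next rule applies.
Novak, Andersen, Vance, Eriksen, Lund, Kapoor, Pereira and Marino all have ranking points 5285 pts, so the next rule applies.
Among Novak, Andersen, Vance, Eriksen, Lund, Kapoor, Pereira and Marino, by world ranking (higher first): Novak (192) before Andersen (190) before Vance (166) before Eriksen (161) before Lund (99) before Kapoor (82) before Pereira (52) before Marino (33).
Full order: Reyes, Lindqvist, Novak, Andersen, Vance, Eriksen, Lund, Kapoor, Pereira, Marino.

Reyes, Lindqvist, Novak, Andersen, Vance, Eriksen, Lund, Kapoor, Pereira, Marino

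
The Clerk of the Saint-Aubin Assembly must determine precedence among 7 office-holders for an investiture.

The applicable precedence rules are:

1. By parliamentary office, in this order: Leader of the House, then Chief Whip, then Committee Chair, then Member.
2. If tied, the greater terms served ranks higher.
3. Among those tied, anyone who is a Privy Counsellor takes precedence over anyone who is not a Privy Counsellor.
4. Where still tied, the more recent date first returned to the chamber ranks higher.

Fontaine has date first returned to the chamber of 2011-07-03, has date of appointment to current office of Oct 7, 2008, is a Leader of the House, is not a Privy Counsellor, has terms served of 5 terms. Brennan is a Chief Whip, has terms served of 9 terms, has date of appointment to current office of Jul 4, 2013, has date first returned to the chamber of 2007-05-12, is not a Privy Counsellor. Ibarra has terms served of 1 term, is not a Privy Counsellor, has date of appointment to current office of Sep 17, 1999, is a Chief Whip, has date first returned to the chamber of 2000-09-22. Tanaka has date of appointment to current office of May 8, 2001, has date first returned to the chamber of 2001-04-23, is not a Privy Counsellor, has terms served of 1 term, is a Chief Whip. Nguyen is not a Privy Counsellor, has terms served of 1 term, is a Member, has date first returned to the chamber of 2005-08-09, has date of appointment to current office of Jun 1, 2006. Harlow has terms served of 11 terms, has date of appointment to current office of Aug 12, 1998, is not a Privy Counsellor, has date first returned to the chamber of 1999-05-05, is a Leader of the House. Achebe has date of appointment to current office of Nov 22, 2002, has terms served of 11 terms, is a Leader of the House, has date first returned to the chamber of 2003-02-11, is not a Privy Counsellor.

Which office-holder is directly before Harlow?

By parliamentary office: Achebe, Harlow and Fontaine (Leader of the House); then Brennan, Tanaka and Ibarra (Chief Whip); then Nguyen (Member).
Among Achebe, Harlow and Fontaine, by terms served (higher first): Achebe and Harlow (11 terms) before Fontaine (5 terms).
Achebe and Harlow are each not a Privy Counsellor, so the next rule applies.
Among Achebe and Harlow, by date first returned to the chamber (later first): Achebe (2003-02-11) before Harlow (1999-05-05).
Among Brennan, Tanaka and Ibarra, by terms served (higher first): Brennan (9 terms) before Tanaka and Ibarra (1 term).
Tanaka and Ibarra are each not a Privy Counsellor, so the next rule applies.
Among Tanaka and Ibarra, by date first returned to the chamber (later first): Tanaka (2001-04-23) before Ibarra (2000-09-22).
Order: Achebe, Harlow, Fontaine, Brennan, Tanaka, Ibarra, Nguyen.

Achebe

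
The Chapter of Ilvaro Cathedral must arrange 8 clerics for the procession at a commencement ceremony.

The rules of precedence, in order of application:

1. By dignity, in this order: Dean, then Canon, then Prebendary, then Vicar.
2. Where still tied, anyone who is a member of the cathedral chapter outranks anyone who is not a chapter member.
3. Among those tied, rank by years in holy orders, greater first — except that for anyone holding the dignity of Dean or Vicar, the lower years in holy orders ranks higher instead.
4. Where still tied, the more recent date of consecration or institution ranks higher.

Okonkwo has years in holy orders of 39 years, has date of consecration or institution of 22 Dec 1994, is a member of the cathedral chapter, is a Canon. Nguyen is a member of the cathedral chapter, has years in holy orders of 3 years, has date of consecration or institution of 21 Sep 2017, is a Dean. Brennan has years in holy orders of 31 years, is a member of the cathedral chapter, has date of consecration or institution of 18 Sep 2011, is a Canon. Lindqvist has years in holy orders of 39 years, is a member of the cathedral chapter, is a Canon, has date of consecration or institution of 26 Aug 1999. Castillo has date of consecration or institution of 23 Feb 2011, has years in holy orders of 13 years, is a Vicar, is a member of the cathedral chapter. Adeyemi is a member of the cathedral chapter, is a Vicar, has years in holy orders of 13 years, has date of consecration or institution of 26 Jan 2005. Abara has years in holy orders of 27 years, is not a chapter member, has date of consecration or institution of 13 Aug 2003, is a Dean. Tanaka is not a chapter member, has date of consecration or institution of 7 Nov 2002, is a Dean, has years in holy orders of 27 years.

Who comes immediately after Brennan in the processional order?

By dignity: Nguyen, Abara and Tanaka (Dean); then Lindqvist, Okonkwo and Brennan (Canon); then Castillo and Adeyemi (Vicar).
Among Nguyen, Abara and Tanaka, a member of the cathedral chapter before not a chapter member: Nguyen (a member of the cathedral chapter) before Abara and Tanaka (not a chapter member).
Abara and Tanaka both have years in holy orders 27 years, so the next rule applies.
Among Abara and Tanaka, by date of consecration or institution (later first): Abara (13 Aug 2003) before Tanaka (7 Nov 2002).
Lindqvist, Okonkwo and Brennan are each a member of the cathedral chapter, so the next rule applies.
Among Lindqvist, Okonkwo and Brennan, by years in holy orders (higher first): Lindqvist and Okonkwo (39 years) before Brennan (31 years).
Among Lindqvist and Okonkwo, by date of consecration or institution (later first): Lindqvist (26 Aug 1999) before Okonkwo (22 Dec 1994).
Castillo and Adeyemi are each a member of the cathedral chapter, so the next rule applies.
Castillo and Adeyemi both have years in holy orders 13 years, so the next rule applies.
Among Castillo and Adeyemi, by date of consecration or institution (later first): Castillo (23 Feb 2011) before Adeyemi (26 Jan 2005).
Order: Nguyen, Abara, Tanaka, Lindqvist, Okonkwo, Brennan, Castillo, Adeyemi.

Castillo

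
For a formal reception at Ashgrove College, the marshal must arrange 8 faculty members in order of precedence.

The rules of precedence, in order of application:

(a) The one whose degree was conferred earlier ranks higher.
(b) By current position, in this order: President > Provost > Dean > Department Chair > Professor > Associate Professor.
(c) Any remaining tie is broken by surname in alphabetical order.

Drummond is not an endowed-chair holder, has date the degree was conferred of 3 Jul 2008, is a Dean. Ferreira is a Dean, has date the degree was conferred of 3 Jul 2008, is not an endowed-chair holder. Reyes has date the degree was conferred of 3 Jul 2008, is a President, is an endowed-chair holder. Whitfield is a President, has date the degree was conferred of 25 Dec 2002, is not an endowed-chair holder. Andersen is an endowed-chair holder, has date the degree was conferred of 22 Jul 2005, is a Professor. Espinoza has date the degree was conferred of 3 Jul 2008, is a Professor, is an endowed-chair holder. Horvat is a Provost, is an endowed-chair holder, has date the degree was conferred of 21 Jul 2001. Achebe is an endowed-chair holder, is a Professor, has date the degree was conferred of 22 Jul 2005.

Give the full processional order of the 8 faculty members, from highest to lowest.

Horvat, Whitfield, Achebe, Andersen, Reyes, Drummond, Ferreira, Espinoza

By date the degree was conferred (earlier first): Horvat (21 Jul 2001); then Whitfield (25 Dec 2002); then Achebe and Andersen (both 22 Jul 2005); then Reyes, Drummond, Ferreira and Espinoza (each 3 Jul 2008).
Achebe and Andersen are each Professor, so the next rule applies.
Among Achebe and Andersen, alphabetically by surname: Achebe before Andersen.
Among Reyes, Drummond, Ferreira and Espinoza, by current position: Reyes (President) before Drummond and Ferreira (Dean) before Espinoza (Professor).
Among Drummond and Ferreira, alphabetically by surname: Drummond before Ferreira.
Full order: Horvat, Whitfield, Achebe, Andersen, Reyes, Drummond, Ferreira, Espinoza.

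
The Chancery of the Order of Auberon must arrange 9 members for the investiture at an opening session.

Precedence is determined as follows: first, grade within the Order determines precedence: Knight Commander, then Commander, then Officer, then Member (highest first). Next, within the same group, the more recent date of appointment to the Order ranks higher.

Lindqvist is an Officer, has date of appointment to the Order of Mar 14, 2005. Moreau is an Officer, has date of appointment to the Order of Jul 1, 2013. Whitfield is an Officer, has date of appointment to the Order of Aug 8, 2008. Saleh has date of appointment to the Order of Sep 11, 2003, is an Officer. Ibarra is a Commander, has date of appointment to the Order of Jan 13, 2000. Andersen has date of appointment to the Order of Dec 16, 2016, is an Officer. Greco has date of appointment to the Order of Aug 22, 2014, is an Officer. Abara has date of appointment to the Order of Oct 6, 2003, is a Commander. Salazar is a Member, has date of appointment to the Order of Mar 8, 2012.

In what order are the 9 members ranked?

By grade within the Order: Abara and Ibarra (Commander); then Andersen, Greco, Moreau, Whitfield, Lindqvist and Saleh (Officer); then Salazar (Member).
Among Abara and Ibarra, by date of appointment to the Order (later first): Abara (Oct 6, 2003) before Ibarra (Jan 13, 2000).
Among Andersen, Greco, Moreau, Whitfield, Lindqvist and Saleh, by date of appointment to the Order (later first): Andersen (Dec 16, 2016) before Greco (Aug 22, 2014) before Moreau (Jul 1, 2013) before Whitfield (Aug 8, 2008) before Lindqvist (Mar 14, 2005) before Saleh (Sep 11, 2003).
Full order: Abara, Ibarra, Andersen, Greco, Moreau, Whitfield, Lindqvist, Saleh, Salazar.

Abara, Ibarra, Andersen, Greco, Moreau, Whitfield, Lindqvist, Saleh, Salazar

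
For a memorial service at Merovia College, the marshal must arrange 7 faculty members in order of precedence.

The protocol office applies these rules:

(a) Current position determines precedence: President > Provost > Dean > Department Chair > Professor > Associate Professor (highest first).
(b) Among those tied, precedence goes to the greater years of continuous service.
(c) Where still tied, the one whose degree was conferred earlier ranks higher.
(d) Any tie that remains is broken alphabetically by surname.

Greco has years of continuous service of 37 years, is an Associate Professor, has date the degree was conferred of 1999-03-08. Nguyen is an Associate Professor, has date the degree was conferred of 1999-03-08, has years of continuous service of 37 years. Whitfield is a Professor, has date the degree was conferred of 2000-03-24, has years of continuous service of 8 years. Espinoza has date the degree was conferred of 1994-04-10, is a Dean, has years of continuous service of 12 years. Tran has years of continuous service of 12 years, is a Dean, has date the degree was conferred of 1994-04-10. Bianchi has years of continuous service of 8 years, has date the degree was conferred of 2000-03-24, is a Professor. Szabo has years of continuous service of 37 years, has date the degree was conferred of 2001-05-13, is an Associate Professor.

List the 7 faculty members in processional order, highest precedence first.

Espinoza, Tran, Bianchi, Whitfield, Greco, Nguyen, Szabo

By current position: Espinoza and Tran (Dean); then Bianchi and Whitfield (Professor); then Greco, Nguyen and Szabo (Associate Professor).
Espinoza and Tran both have years of continuous service 12 years, so the next rule applies.
Espinoza and Tran both have date the degree was conferred 1994-04-10, so the next rule applies.
Among Espinoza and Tran, alphabetically by surname: Espinoza before Tran.
Bianchi and Whitfield both have years of continuous service 8 years, so the next rule applies.
Bianchi and Whitfield both have date the degree was conferred 2000-03-24, so the next rule applies.
Among Bianchi and Whitfield, alphabetically by surname: Bianchi before Whitfield.
Greco, Nguyen and Szabo all have years of continuous service 37 years, so the next rule applies.
Among Greco, Nguyen and Szabo, by date the degree was conferred (earlier first): Greco and Nguyen (1999-03-08) before Szabo (2001-05-13).
Among Greco and Nguyen, alphabetically by surname: Greco before Nguyen.
Full order: Espinoza, Tran, Bianchi, Whitfield, Greco, Nguyen, Szabo.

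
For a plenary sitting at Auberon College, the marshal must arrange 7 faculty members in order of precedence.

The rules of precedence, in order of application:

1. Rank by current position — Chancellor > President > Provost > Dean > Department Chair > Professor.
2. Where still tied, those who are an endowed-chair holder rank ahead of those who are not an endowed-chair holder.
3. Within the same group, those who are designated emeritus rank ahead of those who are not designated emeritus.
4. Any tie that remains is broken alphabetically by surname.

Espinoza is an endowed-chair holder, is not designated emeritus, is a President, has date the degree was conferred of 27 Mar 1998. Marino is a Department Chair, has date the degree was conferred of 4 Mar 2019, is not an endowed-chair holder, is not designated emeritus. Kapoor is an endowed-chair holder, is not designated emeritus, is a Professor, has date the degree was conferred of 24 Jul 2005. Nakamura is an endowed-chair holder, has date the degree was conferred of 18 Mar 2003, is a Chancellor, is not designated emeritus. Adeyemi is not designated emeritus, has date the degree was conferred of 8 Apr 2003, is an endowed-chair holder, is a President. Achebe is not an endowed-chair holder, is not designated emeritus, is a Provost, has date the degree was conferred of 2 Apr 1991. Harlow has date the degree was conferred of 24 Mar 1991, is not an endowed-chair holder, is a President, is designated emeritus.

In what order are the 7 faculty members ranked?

Nakamura, Adeyemi, Espinoza, Harlow, Achebe, Marino, Kapoor

By current position: Nakamura (Chancellor); then Adeyemi, Espinoza and Harlow (President); then Achebe (Provost); then Marino (Department Chair); then Kapoor (Professor).
Among Adeyemi, Espinoza and Harlow, an endowed-chair holder before not an endowed-chair holder: Adeyemi and Espinoza (an endowed-chair holder) before Harlow (not an endowed-chair holder).
Adeyemi and Espinoza are each not designated emeritus, so the next rule applies.
Among Adeyemi and Espinoza, alphabetically by surname: Adeyemi before Espinoza.
Full order: Nakamura, Adeyemi, Espinoza, Harlow, Achebe, Marino, Kapoor.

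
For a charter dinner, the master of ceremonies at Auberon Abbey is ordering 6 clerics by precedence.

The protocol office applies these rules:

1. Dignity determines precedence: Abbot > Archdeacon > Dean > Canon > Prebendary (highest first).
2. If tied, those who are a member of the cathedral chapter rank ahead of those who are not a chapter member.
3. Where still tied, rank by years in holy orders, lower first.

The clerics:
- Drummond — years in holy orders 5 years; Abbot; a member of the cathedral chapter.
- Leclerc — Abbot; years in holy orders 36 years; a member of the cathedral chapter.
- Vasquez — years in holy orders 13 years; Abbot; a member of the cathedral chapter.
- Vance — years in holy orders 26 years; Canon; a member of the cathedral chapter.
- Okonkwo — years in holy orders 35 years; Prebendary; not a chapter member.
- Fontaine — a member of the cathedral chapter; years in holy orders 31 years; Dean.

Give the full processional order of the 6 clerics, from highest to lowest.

Drummond, Vasquez, Leclerc, Fontaine, Vance, Okonkwo

By dignity: Drummond, Vasquez and Leclerc (Abbot); then Fontaine (Dean); then Vance (Canon); then Okonkwo (Prebendary).
Drummond, Vasquez and Leclerc are each a member of the cathedral chapter, so the next rule applies.
Among Drummond, Vasquez and Leclerc, by years in holy orders (lower first): Drummond (5 years) before Vasquez (13 years) before Leclerc (36 years).
Full order: Drummond, Vasquez, Leclerc, Fontaine, Vance, Okonkwo.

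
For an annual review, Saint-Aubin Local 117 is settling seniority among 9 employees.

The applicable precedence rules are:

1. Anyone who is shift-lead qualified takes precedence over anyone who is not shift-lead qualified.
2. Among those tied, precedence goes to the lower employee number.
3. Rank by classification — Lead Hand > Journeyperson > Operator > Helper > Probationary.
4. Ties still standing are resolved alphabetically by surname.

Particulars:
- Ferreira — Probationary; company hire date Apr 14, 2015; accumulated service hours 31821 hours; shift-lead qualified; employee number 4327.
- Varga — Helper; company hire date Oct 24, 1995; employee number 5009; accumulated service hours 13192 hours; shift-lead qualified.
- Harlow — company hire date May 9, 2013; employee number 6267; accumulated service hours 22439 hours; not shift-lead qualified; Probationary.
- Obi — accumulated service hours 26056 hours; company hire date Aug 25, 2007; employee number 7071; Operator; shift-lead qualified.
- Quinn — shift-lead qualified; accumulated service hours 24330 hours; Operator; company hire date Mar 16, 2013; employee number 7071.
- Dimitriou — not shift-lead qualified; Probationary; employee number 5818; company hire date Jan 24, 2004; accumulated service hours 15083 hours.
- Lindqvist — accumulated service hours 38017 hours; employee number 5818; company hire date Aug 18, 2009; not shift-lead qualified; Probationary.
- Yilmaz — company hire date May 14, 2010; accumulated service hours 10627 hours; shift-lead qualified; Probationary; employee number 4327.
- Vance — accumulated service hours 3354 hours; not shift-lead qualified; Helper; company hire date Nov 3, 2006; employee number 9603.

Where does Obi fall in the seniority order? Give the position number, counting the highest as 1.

4

By the first rule: Ferreira, Yilmaz, Varga, Obi and Quinn (each shift-lead qualified); then Dimitriou, Lindqvist, Harlow and Vance (each not shift-lead qualified).
Among Ferreira, Yilmaz, Varga, Obi and Quinn, by employee number (lower first): Ferreira and Yilmaz (4327) before Varga (5009) before Obi and Quinn (7071).
Ferreira and Yilmaz are each Probationary, so the next rule applies.
Among Ferreira and Yilmaz, alphabetically by surname: Ferreira before Yilmaz.
Obi and Quinn are each Operator, so the next rule applies.
Among Obi and Quinn, alphabetically by surname: Obi before Quinn.
Among Dimitriou, Lindqvist, Harlow and Vance, by employee number (lower first): Dimitriou and Lindqvist (5818) before Harlow (6267) before Vance (9603).
Dimitriou and Lindqvist are each Probationary, so the next rule applies.
Among Dimitriou and Lindqvist, alphabetically by surname: Dimitriou before Lindqvist.
Order: Ferreira, Yilmaz, Varga, Obi, Quinn, Dimitriou, Lindqvist, Harlow, Vance. So position 4.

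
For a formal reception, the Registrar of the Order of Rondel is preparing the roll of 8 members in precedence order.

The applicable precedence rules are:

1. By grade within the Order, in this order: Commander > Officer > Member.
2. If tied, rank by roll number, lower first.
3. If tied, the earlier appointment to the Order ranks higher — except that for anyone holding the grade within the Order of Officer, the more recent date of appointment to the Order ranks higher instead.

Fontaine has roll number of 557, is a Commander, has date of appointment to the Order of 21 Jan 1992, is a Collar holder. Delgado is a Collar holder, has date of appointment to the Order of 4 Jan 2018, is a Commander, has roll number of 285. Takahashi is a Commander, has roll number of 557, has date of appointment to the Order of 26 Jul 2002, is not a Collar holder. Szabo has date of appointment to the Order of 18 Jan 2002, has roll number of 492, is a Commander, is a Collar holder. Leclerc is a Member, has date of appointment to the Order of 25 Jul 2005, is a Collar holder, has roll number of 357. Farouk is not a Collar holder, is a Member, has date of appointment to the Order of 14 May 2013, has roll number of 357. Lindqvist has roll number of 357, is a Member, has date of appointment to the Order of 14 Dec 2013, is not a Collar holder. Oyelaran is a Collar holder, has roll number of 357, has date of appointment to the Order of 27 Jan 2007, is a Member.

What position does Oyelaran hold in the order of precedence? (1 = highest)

6

By grade within the Order: Delgado, Szabo, Fontaine and Takahashi (Commander); then Leclerc, Oyelaran, Farouk and Lindqvist (Member).
Among Delgado, Szabo, Fontaine and Takahashi, by roll number (lower first): Delgado (285) before Szabo (492) before Fontaine and Takahashi (557).
Among Fontaine and Takahashi, by date of appointment to the Order (earlier first): Fontaine (21 Jan 1992) before Takahashi (26 Jul 2002).
Leclerc, Oyelaran, Farouk and Lindqvist all have roll number 357, so the next rule applies.
Among Leclerc, Oyelaran, Farouk and Lindqvist, by date of appointment to the Order (earlier first): Leclerc (25 Jul 2005) before Oyelaran (27 Jan 2007) before Farouk (14 May 2013) before Lindqvist (14 Dec 2013).
Order: Delgado, Szabo, Fontaine, Takahashi, Leclerc, Oyelaran, Farouk, Lindqvist. So position 6.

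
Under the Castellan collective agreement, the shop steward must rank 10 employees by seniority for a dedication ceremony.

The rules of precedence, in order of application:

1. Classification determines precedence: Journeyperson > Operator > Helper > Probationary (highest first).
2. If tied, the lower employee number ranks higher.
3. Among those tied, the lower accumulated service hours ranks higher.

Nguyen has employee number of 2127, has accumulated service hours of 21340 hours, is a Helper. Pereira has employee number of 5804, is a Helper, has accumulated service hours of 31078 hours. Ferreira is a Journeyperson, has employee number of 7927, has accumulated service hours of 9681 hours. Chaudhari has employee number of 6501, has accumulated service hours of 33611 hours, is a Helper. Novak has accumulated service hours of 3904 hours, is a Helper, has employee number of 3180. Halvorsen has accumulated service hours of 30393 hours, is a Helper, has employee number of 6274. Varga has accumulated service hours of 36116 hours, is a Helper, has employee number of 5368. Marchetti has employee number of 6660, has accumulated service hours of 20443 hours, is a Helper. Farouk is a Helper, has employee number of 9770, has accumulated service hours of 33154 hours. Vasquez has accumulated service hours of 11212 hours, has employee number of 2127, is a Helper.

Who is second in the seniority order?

Vasquez

By classification: Ferreira (Journeyperson); then Vasquez, Nguyen, Novak, Varga, Pereira, Halvorsen, Chaudhari, Marchetti and Farouk (Helper).
Among Vasquez, Nguyen, Novak, Varga, Pereira, Halvorsen, Chaudhari, Marchetti and Farouk, by employee number (lower first): Vasquez and Nguyen (2127) before Novak (3180) before Varga (5368) before Pereira (5804) before Halvorsen (6274) before Chaudhari (6501) before Marchetti (6660) before Farouk (9770).
Among Vasquez and Nguyen, by accumulated service hours (lower first): Vasquez (11212 hours) before Nguyen (21340 hours).
Order: Ferreira, Vasquez, Nguyen, Novak, Varga, Pereira, Halvorsen, Chaudhari, Marchetti, Farouk.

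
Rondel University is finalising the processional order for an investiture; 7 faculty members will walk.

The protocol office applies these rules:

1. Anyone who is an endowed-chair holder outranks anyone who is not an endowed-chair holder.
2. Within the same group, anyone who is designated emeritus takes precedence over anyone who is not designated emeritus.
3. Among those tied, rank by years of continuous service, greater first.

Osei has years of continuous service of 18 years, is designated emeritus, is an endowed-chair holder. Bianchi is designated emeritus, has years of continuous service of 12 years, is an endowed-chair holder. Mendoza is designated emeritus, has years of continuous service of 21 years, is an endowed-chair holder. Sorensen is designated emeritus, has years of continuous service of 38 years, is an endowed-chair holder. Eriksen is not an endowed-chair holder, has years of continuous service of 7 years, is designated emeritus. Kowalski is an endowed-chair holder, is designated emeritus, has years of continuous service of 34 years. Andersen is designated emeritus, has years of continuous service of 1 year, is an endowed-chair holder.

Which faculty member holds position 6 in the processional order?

By the first rule: Sorensen, Kowalski, Mendoza, Osei, Bianchi and Andersen (each an endowed-chair holder); then Eriksen (not an endowed-chair holder).
Sorensen, Kowalski, Mendoza, Osei, Bianchi and Andersen are each designated emeritus, so the next rule applies.
Among Sorensen, Kowalski, Mendoza, Osei, Bianchi and Andersen, by years of continuous service (higher first): Sorensen (38 years) before Kowalski (34 years) before Mendoza (21 years) before Osei (18 years) before Bianchi (12 years) before Andersen (1 year).
Order: Sorensen, Kowalski, Mendoza, Osei, Bianchi, Andersen, Eriksen.

Andersen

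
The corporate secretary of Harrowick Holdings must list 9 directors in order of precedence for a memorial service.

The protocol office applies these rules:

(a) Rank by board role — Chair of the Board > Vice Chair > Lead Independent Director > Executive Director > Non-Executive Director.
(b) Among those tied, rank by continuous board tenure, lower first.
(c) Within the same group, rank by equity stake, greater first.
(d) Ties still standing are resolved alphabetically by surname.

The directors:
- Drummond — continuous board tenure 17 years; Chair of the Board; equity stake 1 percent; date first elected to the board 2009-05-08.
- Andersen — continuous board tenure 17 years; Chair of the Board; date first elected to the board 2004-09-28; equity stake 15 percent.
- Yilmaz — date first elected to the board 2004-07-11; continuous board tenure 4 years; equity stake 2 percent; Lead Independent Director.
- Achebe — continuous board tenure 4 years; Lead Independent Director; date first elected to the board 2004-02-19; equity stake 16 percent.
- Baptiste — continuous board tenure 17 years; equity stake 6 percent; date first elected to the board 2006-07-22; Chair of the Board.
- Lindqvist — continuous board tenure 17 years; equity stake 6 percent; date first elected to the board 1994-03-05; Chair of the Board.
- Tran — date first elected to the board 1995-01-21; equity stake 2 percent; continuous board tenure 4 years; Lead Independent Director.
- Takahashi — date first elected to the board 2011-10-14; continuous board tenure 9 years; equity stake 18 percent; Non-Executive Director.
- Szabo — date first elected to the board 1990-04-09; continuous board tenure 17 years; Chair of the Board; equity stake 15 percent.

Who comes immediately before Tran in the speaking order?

Achebe

By board role: Andersen, Szabo, Baptiste, Lindqvist and Drummond (Chair of the Board); then Achebe, Tran and Yilmaz (Lead Independent Director); then Takahashi (Non-Executive Director).
Andersen, Szabo, Baptiste, Lindqvist and Drummond all have continuous board tenure 17 years, so the next rule applies.
Among Andersen, Szabo, Baptiste, Lindqvist and Drummond, by equity stake (higher first): Andersen and Szabo (15 percent) before Baptiste and Lindqvist (6 percent) before Drummond (1 percent).
Among Andersen and Szabo, alphabetically by surname: Andersen before Szabo.
Among Baptiste and Lindqvist, alphabetically by surname: Baptiste before Lindqvist.
Achebe, Tran and Yilmaz all have continuous board tenure 4 years, so the next rule applies.
Among Achebe, Tran and Yilmaz, by equity stake (higher first): Achebe (16 percent) before Tran and Yilmaz (2 percent).
Among Tran and Yilmaz, alphabetically by surname: Tran before Yilmaz.
Order: Andersen, Szabo, Baptiste, Lindqvist, Drummond, Achebe, Tran, Yilmaz, Takahashi.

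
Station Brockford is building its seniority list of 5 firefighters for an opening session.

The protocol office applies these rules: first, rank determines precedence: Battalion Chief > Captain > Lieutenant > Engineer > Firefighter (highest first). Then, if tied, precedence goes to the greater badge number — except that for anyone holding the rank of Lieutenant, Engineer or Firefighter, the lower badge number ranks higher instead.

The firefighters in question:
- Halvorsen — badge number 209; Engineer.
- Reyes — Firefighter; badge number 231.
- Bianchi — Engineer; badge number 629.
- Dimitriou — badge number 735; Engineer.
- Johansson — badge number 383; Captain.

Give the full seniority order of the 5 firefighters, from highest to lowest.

Johansson, Halvorsen, Bianchi, Dimitriou, Reyes

By rank: Johansson (Captain); then Halvorsen, Bianchi and Dimitriou (Engineer); then Reyes (Firefighter).
Among Halvorsen, Bianchi and Dimitriou, by badge number (lower first) (reversed rule for this group): Halvorsen (209) before Bianchi (629) before Dimitriou (735).
Full order: Johansson, Halvorsen, Bianchi, Dimitriou, Reyes.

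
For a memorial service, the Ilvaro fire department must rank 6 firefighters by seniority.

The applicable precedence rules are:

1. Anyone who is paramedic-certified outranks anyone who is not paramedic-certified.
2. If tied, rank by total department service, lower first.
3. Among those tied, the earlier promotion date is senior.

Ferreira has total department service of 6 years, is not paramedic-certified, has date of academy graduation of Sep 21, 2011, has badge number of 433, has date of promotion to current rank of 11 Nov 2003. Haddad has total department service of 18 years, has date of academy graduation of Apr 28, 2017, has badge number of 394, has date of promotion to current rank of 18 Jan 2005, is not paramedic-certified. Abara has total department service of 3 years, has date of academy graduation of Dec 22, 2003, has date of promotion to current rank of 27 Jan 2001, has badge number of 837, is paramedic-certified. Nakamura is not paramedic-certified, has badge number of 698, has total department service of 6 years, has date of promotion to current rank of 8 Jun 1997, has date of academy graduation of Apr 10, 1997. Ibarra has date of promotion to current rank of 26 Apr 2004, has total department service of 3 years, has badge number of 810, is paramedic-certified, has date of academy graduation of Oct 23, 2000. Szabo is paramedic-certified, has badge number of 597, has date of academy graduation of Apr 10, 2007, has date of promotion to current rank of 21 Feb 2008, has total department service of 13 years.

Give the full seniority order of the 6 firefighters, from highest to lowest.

Abara, Ibarra, Szabo, Nakamura, Ferreira, Haddad

By the first rule: Abara, Ibarra and Szabo (each paramedic-certified); then Nakamura, Ferreira and Haddad (each not paramedic-certified).
Among Abara, Ibarra and Szabo, by total department service (lower first): Abara and Ibarra (3 years) before Szabo (13 years).
Among Abara and Ibarra, by date of promotion to current rank (earlier first): Abara (27 Jan 2001) before Ibarra (26 Apr 2004).
Among Nakamura, Ferreira and Haddad, by total department service (lower first): Nakamura and Ferreira (6 years) before Haddad (18 years).
Among Nakamura and Ferreira, by date of promotion to current rank (earlier first): Nakamura (8 Jun 1997) before Ferreira (11 Nov 2003).
Full order: Abara, Ibarra, Szabo, Nakamura, Ferreira, Haddad.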